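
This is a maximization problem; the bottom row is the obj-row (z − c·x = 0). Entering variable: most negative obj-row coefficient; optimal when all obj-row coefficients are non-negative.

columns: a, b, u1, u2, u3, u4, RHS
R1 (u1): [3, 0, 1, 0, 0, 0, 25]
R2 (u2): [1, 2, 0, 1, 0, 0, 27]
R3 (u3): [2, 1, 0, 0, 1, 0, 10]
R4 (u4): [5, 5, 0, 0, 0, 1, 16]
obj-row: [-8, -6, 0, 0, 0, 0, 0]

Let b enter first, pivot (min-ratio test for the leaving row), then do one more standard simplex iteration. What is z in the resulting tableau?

128/5

Ratio test on column b — row 1: entry 0 ≤ 0; row 2: 27/2 = 27/2; row 3: 10/1 = 10; row 4: 16/5 = 16/5. Minimum is 16/5 at row 4 (u4 leaves); pivot element 5.
Pivot on row 4; the obj-row RHS becomes 0 − (-6)·(16/5) = 96/5.
Next entering variable (most negative obj-row entry -2): a.
Ratio test on column a — row 1: 25/3 = 25/3; row 2: entry -1 ≤ 0; row 3: (34/5)/1 = 34/5; row 4: (16/5)/1 = 16/5. Minimum is 16/5 at row 4 (b leaves); pivot element 1.
After the second pivot the obj-row RHS is 96/5 − (-2)·(16/5) = 128/5.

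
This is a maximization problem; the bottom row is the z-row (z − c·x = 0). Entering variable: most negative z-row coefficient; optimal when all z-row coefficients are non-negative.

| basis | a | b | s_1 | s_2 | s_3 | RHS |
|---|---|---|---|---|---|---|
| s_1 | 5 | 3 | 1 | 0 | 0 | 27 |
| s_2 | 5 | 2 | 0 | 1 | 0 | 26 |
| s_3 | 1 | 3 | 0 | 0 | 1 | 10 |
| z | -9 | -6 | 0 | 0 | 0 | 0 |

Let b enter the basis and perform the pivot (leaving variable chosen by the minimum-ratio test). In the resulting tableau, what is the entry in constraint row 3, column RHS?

Ratio test on column b — row 1: 27/3 = 9; row 2: 26/2 = 13; row 3: 10/3 = 10/3. Minimum is 10/3 at row 3 (s_3 leaves); pivot element 3.
Divide row 3 by 3; eliminate column b from the other rows.
In the new row 3, the RHS entry is the old entry divided by the pivot: 10/3 = 10/3.

10/3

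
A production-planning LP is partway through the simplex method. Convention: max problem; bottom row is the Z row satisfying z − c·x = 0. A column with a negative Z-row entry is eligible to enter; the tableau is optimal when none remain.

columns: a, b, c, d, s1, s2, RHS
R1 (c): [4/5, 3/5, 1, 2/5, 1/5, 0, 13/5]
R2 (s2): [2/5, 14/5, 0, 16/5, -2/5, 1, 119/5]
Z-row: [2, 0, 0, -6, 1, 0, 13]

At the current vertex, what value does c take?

13/5

c is basic (row 1); its value is the RHS of that row, 13/5.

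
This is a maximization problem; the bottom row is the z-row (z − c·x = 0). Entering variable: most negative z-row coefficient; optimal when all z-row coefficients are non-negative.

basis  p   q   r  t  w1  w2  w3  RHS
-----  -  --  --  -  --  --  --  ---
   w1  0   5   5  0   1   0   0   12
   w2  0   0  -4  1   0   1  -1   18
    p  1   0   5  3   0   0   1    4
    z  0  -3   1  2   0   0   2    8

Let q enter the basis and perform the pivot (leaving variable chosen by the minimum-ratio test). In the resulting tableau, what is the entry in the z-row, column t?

Ratio test on column q — row 1: 12/5 = 12/5; row 2: entry 0 ≤ 0; row 3: entry 0 ≤ 0. Minimum is 12/5 at row 1 (w1 leaves); pivot element 5.
Divide row 1 by 5; eliminate column q from the other rows.
z-row update in column t: 2 − (-3)·0 = 2.

2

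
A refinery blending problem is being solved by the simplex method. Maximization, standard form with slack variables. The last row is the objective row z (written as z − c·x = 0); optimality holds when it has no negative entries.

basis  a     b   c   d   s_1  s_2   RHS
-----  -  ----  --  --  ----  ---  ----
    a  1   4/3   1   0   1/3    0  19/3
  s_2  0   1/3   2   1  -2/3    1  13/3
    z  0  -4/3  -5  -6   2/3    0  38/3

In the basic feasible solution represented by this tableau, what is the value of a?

19/3

a is basic (row 1); its value is the RHS of that row, 19/3.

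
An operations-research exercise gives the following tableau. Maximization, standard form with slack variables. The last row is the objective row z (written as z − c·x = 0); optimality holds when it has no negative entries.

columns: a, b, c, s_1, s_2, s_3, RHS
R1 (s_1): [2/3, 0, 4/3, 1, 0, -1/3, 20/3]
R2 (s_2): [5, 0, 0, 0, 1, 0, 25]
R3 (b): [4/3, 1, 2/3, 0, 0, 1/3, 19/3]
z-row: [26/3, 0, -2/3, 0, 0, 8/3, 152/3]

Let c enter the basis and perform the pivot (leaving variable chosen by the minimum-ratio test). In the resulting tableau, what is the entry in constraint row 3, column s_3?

1/2

Ratio test on column c — row 1: (20/3)/(4/3) = 5; row 2: entry 0 ≤ 0; row 3: (19/3)/(2/3) = 19/2. Minimum is 5 at row 1 (s_1 leaves); pivot element 4/3.
Divide row 1 by 4/3; eliminate column c from the other rows.
Row 3 update in column s_3: 1/3 − (2/3)·(-1/4) = 1/2.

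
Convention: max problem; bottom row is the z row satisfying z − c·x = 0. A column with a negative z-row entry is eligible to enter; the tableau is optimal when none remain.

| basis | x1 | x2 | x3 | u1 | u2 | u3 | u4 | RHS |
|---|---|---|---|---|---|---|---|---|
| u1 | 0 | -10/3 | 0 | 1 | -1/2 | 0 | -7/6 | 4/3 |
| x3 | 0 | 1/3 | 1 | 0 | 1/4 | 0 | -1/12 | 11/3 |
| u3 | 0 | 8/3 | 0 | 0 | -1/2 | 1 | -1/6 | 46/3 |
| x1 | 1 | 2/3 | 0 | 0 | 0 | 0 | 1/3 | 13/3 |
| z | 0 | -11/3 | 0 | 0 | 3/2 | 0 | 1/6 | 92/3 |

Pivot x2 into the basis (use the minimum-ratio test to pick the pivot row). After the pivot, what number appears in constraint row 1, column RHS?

41/2

Ratio test on column x2 — row 1: entry -10/3 ≤ 0; row 2: (11/3)/(1/3) = 11; row 3: (46/3)/(8/3) = 23/4; row 4: (13/3)/(2/3) = 13/2. Minimum is 23/4 at row 3 (u3 leaves); pivot element 8/3.
Divide row 3 by 8/3; eliminate column x2 from the other rows.
Row 1 update in column RHS: 4/3 − (-10/3)·(23/4) = 41/2.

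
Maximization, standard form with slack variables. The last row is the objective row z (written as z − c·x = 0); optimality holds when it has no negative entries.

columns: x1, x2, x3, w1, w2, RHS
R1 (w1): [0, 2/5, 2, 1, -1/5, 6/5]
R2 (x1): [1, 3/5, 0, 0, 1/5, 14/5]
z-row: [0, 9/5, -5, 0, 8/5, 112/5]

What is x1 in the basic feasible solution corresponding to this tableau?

x1 is basic (row 2); its value is the RHS of that row, 14/5.

14/5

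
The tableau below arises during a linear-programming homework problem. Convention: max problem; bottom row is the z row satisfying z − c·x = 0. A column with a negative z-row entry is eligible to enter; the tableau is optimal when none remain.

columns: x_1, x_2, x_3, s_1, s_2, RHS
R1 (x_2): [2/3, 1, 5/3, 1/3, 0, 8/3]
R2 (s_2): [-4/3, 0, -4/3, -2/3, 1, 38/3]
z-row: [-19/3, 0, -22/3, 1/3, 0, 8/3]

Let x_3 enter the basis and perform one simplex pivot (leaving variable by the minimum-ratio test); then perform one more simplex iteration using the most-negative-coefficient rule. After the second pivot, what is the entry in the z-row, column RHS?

28

Ratio test on column x_3 — row 1: (8/3)/(5/3) = 8/5; row 2: entry -4/3 ≤ 0. Minimum is 8/5 at row 1 (x_2 leaves); pivot element 5/3.
Divide row 1 by 5/3; eliminate column x_3 from the other rows.
Second iteration: most negative z-row entry is -17/5 in column x_1, so x_1 enters.
Ratio test on column x_1 — row 1: (8/5)/(2/5) = 4; row 2: entry -4/5 ≤ 0. Minimum is 4 at row 1 (x_3 leaves); pivot element 2/5.
Divide row 1 by 2/5; eliminate column x_1 from the other rows.
After both pivots, the entry at the z-row, column RHS is 28.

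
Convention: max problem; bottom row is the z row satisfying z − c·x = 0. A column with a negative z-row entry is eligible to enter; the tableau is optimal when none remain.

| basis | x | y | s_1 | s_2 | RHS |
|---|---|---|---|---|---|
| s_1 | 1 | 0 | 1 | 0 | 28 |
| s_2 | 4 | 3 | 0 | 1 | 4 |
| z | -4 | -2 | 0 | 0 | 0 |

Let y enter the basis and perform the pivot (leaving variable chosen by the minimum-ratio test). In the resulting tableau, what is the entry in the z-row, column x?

-4/3

Ratio test on column y — row 1: entry 0 ≤ 0; row 2: 4/3 = 4/3. Minimum is 4/3 at row 2 (s_2 leaves); pivot element 3.
Divide row 2 by 3; eliminate column y from the other rows.
z-row update in column x: -4 − (-2)·(4/3) = -4/3.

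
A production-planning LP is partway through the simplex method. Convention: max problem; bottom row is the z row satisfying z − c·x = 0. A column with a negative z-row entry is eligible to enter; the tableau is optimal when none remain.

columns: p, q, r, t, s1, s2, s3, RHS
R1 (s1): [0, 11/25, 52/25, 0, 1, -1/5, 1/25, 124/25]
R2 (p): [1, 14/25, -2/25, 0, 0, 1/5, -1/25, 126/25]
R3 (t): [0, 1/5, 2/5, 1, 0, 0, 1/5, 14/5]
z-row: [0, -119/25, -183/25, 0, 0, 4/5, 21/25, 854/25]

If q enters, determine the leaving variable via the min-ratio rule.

Column q entries and ratios — s1: (124/25)/(11/25) = 124/11; p: (126/25)/(14/25) = 9; t: (14/5)/(1/5) = 14.
Smallest ratio is 9 in the row of p, so p leaves.

p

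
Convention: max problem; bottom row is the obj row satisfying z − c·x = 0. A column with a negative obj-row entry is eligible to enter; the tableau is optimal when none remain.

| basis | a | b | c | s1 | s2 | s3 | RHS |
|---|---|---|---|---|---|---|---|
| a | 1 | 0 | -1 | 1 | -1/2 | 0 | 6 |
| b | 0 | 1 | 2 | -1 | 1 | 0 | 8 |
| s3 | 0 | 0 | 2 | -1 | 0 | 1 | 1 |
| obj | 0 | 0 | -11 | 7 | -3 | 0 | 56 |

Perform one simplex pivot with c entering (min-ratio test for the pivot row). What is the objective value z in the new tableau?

123/2

Ratio test on column c — row 1: entry -1 ≤ 0; row 2: 8/2 = 4; row 3: 1/2 = 1/2. Minimum is 1/2 at row 3 (s3 leaves); pivot element 2.
Pivot on row 3; the obj-row RHS becomes 56 − (-11)·(1/2) = 123/2.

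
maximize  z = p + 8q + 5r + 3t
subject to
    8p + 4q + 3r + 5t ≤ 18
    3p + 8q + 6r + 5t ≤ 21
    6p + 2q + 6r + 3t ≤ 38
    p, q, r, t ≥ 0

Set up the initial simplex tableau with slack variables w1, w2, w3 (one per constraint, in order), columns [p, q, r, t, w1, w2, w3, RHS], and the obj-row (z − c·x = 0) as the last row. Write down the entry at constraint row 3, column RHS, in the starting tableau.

The RHS of constraint 3 is b_3 = 38.

38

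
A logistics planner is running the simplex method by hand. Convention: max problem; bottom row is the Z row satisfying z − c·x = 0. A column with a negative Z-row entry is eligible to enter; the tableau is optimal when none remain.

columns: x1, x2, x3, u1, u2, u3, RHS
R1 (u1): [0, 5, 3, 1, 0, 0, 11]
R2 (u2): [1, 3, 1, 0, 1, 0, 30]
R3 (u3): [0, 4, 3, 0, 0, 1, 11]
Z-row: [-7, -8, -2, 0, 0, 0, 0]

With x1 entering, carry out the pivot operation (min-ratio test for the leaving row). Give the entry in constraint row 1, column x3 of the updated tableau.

Ratio test on column x1 — row 1: entry 0 ≤ 0; row 2: 30/1 = 30; row 3: entry 0 ≤ 0. Minimum is 30 at row 2 (u2 leaves); pivot element 1.
Divide row 2 by 1; eliminate column x1 from the other rows.
Row 1 update in column x3: 3 − 0·1 = 3.

3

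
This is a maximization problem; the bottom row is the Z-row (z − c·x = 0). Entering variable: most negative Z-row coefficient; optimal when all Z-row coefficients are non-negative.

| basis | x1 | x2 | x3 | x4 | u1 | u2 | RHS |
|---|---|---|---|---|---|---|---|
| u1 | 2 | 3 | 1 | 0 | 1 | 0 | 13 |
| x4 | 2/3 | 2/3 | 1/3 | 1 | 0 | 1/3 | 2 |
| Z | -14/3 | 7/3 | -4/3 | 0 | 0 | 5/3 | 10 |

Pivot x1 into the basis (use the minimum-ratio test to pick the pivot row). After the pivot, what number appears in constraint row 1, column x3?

0

Ratio test on column x1 — row 1: 13/2 = 13/2; row 2: 2/(2/3) = 3. Minimum is 3 at row 2 (x4 leaves); pivot element 2/3.
Divide row 2 by 2/3; eliminate column x1 from the other rows.
Row 1 update in column x3: 1 − 2·(1/2) = 0.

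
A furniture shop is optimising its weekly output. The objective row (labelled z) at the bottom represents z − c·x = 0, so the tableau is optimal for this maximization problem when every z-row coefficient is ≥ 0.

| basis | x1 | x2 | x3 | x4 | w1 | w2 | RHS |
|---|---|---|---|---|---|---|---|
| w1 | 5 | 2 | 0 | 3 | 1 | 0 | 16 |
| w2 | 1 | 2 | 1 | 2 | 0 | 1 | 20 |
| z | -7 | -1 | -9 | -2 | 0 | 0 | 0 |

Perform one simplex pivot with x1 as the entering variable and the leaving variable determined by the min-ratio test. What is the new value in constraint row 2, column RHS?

84/5

Ratio test on column x1 — row 1: 16/5 = 16/5; row 2: 20/1 = 20. Minimum is 16/5 at row 1 (w1 leaves); pivot element 5.
Divide row 1 by 5; eliminate column x1 from the other rows.
Row 2 update in column RHS: 20 − 1·(16/5) = 84/5.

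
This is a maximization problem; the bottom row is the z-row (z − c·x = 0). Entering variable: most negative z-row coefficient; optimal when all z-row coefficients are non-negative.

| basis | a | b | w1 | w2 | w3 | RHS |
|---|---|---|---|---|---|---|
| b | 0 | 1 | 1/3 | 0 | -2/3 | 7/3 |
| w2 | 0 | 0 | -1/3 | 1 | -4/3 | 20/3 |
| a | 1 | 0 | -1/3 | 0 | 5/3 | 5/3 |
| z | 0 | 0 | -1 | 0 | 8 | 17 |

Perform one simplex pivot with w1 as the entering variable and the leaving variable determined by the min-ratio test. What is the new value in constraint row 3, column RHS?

4

Ratio test on column w1 — row 1: (7/3)/(1/3) = 7; row 2: entry -1/3 ≤ 0; row 3: entry -1/3 ≤ 0. Minimum is 7 at row 1 (b leaves); pivot element 1/3.
Divide row 1 by 1/3; eliminate column w1 from the other rows.
Row 3 update in column RHS: 5/3 − (-1/3)·7 = 4.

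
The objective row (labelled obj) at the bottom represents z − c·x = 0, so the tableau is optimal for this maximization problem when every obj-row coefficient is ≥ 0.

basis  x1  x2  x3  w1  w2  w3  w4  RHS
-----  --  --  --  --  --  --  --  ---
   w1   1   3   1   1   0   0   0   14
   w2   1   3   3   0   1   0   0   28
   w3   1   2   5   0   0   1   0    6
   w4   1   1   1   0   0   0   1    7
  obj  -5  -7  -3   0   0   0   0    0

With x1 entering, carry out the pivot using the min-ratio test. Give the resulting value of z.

30

Ratio test on column x1 — row 1: 14/1 = 14; row 2: 28/1 = 28; row 3: 6/1 = 6; row 4: 7/1 = 7. Minimum is 6 at row 3 (w3 leaves); pivot element 1.
Pivot on row 3; the obj-row RHS becomes 0 − (-5)·6 = 30.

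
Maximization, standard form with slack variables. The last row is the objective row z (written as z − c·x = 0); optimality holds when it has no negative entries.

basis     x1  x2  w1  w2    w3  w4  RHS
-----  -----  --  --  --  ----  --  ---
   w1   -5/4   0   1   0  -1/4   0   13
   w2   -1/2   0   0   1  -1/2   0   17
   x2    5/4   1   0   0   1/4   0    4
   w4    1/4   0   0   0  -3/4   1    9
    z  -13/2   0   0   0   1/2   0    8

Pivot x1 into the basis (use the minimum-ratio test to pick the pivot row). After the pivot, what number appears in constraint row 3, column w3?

1/5

Ratio test on column x1 — row 1: entry -5/4 ≤ 0; row 2: entry -1/2 ≤ 0; row 3: 4/(5/4) = 16/5; row 4: 9/(1/4) = 36. Minimum is 16/5 at row 3 (x2 leaves); pivot element 5/4.
Divide row 3 by 5/4; eliminate column x1 from the other rows.
In the new row 3, the w3 entry is the old entry divided by the pivot: (1/4)/(5/4) = 1/5.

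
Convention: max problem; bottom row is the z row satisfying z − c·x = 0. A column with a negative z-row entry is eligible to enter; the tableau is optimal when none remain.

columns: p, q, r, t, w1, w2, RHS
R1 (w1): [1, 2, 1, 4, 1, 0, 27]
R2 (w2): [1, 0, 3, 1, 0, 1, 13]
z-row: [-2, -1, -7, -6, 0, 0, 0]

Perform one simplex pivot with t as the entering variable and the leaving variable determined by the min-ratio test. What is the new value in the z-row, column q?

2

Ratio test on column t — row 1: 27/4 = 27/4; row 2: 13/1 = 13. Minimum is 27/4 at row 1 (w1 leaves); pivot element 4.
Divide row 1 by 4; eliminate column t from the other rows.
z-row update in column q: -1 − (-6)·(1/2) = 2.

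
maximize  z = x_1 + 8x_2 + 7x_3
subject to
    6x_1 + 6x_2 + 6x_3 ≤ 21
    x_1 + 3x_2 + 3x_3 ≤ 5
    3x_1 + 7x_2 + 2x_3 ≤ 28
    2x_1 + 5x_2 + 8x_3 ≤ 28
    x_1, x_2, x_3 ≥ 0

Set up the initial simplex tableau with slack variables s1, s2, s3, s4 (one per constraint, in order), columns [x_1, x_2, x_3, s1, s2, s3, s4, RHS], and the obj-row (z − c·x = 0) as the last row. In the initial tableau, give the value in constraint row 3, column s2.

0

Slack s2 belongs to constraint 2; its column is the unit vector e_2, so the entry in row 3 is 0.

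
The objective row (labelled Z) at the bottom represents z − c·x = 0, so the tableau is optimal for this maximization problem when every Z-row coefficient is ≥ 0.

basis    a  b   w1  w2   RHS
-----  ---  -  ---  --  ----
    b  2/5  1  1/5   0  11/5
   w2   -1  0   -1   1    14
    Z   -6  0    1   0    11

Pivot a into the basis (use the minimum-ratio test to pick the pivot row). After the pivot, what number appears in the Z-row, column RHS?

Ratio test on column a — row 1: (11/5)/(2/5) = 11/2; row 2: entry -1 ≤ 0. Minimum is 11/2 at row 1 (b leaves); pivot element 2/5.
Divide row 1 by 2/5; eliminate column a from the other rows.
Z-row update in column RHS: 11 − (-6)·(11/2) = 44.

44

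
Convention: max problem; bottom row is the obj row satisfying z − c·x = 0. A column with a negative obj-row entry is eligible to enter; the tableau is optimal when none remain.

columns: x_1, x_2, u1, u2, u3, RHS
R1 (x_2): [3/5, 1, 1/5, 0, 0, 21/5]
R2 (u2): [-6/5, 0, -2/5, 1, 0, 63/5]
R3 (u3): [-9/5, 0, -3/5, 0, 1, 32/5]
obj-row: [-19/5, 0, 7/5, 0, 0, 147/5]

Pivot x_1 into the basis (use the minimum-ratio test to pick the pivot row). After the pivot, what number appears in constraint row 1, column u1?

1/3

Ratio test on column x_1 — row 1: (21/5)/(3/5) = 7; row 2: entry -6/5 ≤ 0; row 3: entry -9/5 ≤ 0. Minimum is 7 at row 1 (x_2 leaves); pivot element 3/5.
Divide row 1 by 3/5; eliminate column x_1 from the other rows.
In the new row 1, the u1 entry is the old entry divided by the pivot: (1/5)/(3/5) = 1/3.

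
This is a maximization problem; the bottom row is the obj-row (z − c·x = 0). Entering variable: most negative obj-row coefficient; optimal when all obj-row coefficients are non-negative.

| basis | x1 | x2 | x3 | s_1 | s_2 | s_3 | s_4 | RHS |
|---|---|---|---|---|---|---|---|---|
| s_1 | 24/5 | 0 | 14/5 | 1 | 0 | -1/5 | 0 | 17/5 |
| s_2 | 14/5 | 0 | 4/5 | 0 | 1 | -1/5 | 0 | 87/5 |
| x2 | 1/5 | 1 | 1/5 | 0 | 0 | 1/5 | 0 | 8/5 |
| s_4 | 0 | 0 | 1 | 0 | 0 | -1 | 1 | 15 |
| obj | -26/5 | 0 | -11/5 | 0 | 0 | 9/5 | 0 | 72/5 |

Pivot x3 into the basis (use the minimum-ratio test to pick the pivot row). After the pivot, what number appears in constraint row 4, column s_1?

-5/14

Ratio test on column x3 — row 1: (17/5)/(14/5) = 17/14; row 2: (87/5)/(4/5) = 87/4; row 3: (8/5)/(1/5) = 8; row 4: 15/1 = 15. Minimum is 17/14 at row 1 (s_1 leaves); pivot element 14/5.
Divide row 1 by 14/5; eliminate column x3 from the other rows.
Row 4 update in column s_1: 0 − 1·(5/14) = -5/14.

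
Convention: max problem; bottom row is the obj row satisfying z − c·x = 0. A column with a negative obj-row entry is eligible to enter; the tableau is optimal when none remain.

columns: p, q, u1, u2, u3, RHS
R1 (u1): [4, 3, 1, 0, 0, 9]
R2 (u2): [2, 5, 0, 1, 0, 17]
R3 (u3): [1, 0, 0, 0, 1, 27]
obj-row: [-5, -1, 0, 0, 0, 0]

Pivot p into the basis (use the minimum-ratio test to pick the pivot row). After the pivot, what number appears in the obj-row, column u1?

5/4

Ratio test on column p — row 1: 9/4 = 9/4; row 2: 17/2 = 17/2; row 3: 27/1 = 27. Minimum is 9/4 at row 1 (u1 leaves); pivot element 4.
Divide row 1 by 4; eliminate column p from the other rows.
obj-row update in column u1: 0 − (-5)·(1/4) = 5/4.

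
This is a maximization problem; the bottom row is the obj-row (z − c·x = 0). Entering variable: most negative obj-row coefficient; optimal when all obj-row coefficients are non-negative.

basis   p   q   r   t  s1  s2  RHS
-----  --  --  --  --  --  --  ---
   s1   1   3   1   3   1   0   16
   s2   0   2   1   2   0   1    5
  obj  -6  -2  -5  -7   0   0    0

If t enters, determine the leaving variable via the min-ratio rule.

s2

Column t entries and ratios — s1: 16/3 = 16/3; s2: 5/2 = 5/2.
Smallest ratio is 5/2 in the row of s2, so s2 leaves.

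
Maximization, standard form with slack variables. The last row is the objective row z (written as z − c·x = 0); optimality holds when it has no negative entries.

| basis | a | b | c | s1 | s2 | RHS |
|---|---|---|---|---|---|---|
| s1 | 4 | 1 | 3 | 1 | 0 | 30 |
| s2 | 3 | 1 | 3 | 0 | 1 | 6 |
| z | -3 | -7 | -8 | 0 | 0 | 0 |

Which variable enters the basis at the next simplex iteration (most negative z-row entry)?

Negative z-row entries: a: -3, b: -7, c: -8.
The most negative is -8 in column c, so c enters.

c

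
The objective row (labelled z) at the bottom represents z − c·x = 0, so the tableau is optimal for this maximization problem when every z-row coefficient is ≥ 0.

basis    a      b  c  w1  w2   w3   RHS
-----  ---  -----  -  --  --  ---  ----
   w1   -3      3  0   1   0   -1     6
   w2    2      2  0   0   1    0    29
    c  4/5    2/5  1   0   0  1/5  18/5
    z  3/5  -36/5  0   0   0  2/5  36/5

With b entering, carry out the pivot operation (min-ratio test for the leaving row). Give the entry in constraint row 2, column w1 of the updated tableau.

Ratio test on column b — row 1: 6/3 = 2; row 2: 29/2 = 29/2; row 3: (18/5)/(2/5) = 9. Minimum is 2 at row 1 (w1 leaves); pivot element 3.
Divide row 1 by 3; eliminate column b from the other rows.
Row 2 update in column w1: 0 − 2·(1/3) = -2/3.

-2/3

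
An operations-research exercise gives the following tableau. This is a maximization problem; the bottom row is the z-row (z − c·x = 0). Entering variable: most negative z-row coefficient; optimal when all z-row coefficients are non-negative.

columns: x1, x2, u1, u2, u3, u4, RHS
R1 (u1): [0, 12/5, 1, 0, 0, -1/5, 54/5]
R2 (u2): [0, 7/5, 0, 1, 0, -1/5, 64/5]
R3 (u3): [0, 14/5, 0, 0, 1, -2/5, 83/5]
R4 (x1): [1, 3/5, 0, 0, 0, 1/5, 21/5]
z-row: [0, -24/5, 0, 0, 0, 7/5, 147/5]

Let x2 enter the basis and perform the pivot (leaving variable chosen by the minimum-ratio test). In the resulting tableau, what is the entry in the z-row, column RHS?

Ratio test on column x2 — row 1: (54/5)/(12/5) = 9/2; row 2: (64/5)/(7/5) = 64/7; row 3: (83/5)/(14/5) = 83/14; row 4: (21/5)/(3/5) = 7. Minimum is 9/2 at row 1 (u1 leaves); pivot element 12/5.
Divide row 1 by 12/5; eliminate column x2 from the other rows.
z-row update in column RHS: 147/5 − (-24/5)·(9/2) = 51.

51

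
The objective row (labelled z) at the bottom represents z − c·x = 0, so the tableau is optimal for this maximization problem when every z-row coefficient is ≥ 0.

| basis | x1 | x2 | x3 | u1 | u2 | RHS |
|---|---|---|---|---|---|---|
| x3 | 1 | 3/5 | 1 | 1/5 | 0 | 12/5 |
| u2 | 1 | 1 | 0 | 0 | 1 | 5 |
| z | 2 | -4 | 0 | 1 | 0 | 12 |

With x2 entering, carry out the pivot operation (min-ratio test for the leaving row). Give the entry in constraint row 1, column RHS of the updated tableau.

Ratio test on column x2 — row 1: (12/5)/(3/5) = 4; row 2: 5/1 = 5. Minimum is 4 at row 1 (x3 leaves); pivot element 3/5.
Divide row 1 by 3/5; eliminate column x2 from the other rows.
In the new row 1, the RHS entry is the old entry divided by the pivot: (12/5)/(3/5) = 4.

4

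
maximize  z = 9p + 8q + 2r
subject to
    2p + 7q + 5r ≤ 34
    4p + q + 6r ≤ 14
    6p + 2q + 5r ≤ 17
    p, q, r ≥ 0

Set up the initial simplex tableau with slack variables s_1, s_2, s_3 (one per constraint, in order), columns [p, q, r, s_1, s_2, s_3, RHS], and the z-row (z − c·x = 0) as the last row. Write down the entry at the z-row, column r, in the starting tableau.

The z-row carries the negated objective coefficients: the r entry is -2.

-2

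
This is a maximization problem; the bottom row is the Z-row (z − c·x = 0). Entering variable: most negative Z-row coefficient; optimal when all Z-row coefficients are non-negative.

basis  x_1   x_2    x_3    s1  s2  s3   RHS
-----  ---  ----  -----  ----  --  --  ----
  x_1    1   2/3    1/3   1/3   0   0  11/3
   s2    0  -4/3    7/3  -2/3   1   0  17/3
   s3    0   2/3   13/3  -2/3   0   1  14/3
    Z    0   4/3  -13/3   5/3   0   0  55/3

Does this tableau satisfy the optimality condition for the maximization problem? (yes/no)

The Z-row has a negative entry -13/3 in column x_3, so it is not optimal.

no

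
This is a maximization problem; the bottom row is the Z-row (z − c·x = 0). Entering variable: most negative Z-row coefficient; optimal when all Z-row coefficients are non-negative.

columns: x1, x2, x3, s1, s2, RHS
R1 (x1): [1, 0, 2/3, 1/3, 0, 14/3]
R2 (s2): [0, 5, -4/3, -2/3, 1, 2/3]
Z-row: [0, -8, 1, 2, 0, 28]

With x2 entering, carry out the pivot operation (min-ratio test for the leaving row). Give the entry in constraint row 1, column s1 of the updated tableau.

1/3

Ratio test on column x2 — row 1: entry 0 ≤ 0; row 2: (2/3)/5 = 2/15. Minimum is 2/15 at row 2 (s2 leaves); pivot element 5.
Divide row 2 by 5; eliminate column x2 from the other rows.
Row 1 update in column s1: 1/3 − 0·(-2/15) = 1/3.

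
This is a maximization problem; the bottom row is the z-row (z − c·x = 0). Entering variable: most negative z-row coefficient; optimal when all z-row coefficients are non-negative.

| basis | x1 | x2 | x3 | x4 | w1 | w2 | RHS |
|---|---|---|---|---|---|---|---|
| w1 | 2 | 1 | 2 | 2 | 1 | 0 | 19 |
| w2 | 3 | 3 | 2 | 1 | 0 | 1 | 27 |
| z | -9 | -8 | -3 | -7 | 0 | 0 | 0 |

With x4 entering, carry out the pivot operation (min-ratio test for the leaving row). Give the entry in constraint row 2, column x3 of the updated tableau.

1

Ratio test on column x4 — row 1: 19/2 = 19/2; row 2: 27/1 = 27. Minimum is 19/2 at row 1 (w1 leaves); pivot element 2.
Divide row 1 by 2; eliminate column x4 from the other rows.
Row 2 update in column x3: 2 − 1·1 = 1.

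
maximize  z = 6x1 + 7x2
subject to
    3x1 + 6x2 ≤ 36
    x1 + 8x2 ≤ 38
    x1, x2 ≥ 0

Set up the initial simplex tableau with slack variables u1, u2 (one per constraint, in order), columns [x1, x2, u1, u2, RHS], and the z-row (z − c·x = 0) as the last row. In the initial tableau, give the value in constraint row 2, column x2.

8

Constraint 2 has coefficient 8 on x2.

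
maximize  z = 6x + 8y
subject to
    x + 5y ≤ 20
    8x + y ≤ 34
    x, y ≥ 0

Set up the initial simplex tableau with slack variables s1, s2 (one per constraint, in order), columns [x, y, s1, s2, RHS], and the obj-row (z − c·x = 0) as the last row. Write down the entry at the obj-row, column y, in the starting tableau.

-8

The obj-row carries the negated objective coefficients: the y entry is -8.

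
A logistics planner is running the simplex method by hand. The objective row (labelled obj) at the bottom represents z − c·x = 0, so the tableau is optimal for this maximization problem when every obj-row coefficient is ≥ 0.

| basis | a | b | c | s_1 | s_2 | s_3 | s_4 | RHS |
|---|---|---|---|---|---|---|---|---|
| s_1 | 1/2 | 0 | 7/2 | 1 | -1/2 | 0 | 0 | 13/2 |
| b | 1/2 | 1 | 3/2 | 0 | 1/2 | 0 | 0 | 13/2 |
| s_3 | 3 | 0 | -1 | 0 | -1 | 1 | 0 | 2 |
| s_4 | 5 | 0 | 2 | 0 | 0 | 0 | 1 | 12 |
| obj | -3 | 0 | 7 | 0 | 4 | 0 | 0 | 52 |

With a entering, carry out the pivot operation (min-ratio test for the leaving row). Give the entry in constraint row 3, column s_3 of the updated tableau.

Ratio test on column a — row 1: (13/2)/(1/2) = 13; row 2: (13/2)/(1/2) = 13; row 3: 2/3 = 2/3; row 4: 12/5 = 12/5. Minimum is 2/3 at row 3 (s_3 leaves); pivot element 3.
Divide row 3 by 3; eliminate column a from the other rows.
In the new row 3, the s_3 entry is the old entry divided by the pivot: 1/3 = 1/3.

1/3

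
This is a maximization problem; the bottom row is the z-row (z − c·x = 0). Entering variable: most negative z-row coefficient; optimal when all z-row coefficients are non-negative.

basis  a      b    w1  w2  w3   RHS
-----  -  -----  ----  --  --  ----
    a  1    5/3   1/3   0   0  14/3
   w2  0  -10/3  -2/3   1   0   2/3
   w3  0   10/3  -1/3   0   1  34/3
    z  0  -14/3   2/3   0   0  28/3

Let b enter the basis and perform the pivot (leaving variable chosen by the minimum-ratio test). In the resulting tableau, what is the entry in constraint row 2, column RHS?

10

Ratio test on column b — row 1: (14/3)/(5/3) = 14/5; row 2: entry -10/3 ≤ 0; row 3: (34/3)/(10/3) = 17/5. Minimum is 14/5 at row 1 (a leaves); pivot element 5/3.
Divide row 1 by 5/3; eliminate column b from the other rows.
Row 2 update in column RHS: 2/3 − (-10/3)·(14/5) = 10.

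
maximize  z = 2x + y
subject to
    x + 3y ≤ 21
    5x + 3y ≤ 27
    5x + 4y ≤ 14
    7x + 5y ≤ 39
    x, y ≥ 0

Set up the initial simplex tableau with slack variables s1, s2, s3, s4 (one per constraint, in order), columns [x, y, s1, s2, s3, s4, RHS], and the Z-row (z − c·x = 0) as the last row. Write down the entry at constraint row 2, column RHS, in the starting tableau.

The RHS of constraint 2 is b_2 = 27.

27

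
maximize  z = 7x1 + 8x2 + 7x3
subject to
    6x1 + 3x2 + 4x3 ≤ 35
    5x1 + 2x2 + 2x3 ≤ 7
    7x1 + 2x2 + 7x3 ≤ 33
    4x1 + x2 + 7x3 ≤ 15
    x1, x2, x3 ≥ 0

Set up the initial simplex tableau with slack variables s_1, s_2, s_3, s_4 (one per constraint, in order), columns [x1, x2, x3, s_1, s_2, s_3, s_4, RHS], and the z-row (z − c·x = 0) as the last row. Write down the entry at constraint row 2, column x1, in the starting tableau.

5

Constraint 2 has coefficient 5 on x1.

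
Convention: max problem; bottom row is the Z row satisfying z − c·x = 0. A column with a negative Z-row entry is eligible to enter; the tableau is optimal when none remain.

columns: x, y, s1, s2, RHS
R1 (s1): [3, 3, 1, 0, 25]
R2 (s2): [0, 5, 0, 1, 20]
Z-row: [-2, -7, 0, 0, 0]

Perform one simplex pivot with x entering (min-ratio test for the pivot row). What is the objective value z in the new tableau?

Ratio test on column x — row 1: 25/3 = 25/3; row 2: entry 0 ≤ 0. Minimum is 25/3 at row 1 (s1 leaves); pivot element 3.
Pivot on row 1; the Z-row RHS becomes 0 − (-2)·(25/3) = 50/3.

50/3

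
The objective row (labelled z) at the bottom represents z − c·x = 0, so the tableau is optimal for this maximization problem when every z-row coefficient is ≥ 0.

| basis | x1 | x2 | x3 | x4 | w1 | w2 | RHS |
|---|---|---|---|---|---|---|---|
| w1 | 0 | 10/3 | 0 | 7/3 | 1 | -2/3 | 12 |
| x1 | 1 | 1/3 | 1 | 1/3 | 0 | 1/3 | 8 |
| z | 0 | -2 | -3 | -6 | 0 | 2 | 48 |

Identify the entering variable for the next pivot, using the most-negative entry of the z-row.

x4

Negative z-row entries: x2: -2, x3: -3, x4: -6.
The most negative is -6 in column x4, so x4 enters.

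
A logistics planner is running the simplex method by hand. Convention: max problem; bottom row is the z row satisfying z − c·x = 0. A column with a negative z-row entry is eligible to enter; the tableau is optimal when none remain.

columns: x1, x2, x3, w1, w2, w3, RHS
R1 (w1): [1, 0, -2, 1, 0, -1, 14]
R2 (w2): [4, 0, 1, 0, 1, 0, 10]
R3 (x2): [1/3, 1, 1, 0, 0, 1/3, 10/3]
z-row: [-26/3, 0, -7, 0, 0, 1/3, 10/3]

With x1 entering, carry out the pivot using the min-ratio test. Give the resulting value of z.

Ratio test on column x1 — row 1: 14/1 = 14; row 2: 10/4 = 5/2; row 3: (10/3)/(1/3) = 10. Minimum is 5/2 at row 2 (w2 leaves); pivot element 4.
Pivot on row 2; the z-row RHS becomes 10/3 − (-26/3)·(5/2) = 25.

25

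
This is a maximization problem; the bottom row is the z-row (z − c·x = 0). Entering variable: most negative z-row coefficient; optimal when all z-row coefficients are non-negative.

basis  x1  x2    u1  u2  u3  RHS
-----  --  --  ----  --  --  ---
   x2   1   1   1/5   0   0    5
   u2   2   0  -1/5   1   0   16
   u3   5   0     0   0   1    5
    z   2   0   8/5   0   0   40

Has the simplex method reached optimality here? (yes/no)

yes

Every z-row coefficient is ≥ 0, so the tableau is optimal.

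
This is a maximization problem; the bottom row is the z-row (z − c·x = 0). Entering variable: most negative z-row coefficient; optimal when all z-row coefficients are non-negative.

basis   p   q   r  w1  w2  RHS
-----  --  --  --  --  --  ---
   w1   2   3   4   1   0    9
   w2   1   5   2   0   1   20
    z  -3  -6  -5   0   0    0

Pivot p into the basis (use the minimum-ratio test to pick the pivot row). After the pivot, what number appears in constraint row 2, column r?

0

Ratio test on column p — row 1: 9/2 = 9/2; row 2: 20/1 = 20. Minimum is 9/2 at row 1 (w1 leaves); pivot element 2.
Divide row 1 by 2; eliminate column p from the other rows.
Row 2 update in column r: 2 − 1·2 = 0.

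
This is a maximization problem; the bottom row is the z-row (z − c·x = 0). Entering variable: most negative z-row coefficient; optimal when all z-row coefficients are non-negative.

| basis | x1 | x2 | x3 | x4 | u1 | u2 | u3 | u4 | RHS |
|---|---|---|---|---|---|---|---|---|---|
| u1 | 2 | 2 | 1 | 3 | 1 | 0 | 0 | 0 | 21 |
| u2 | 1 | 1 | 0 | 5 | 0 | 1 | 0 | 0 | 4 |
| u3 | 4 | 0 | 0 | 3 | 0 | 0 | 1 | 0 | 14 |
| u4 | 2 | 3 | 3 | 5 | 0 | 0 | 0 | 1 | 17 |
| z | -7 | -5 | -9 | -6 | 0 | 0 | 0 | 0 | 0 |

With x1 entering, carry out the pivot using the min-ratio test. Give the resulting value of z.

Ratio test on column x1 — row 1: 21/2 = 21/2; row 2: 4/1 = 4; row 3: 14/4 = 7/2; row 4: 17/2 = 17/2. Minimum is 7/2 at row 3 (u3 leaves); pivot element 4.
Pivot on row 3; the z-row RHS becomes 0 − (-7)·(7/2) = 49/2.

49/2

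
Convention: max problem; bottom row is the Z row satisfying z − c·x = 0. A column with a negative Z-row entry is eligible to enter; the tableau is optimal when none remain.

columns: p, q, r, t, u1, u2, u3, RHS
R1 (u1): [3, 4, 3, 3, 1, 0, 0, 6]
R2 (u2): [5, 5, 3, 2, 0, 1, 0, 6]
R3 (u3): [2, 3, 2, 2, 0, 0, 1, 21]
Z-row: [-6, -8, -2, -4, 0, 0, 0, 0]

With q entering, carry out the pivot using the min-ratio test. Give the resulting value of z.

48/5

Ratio test on column q — row 1: 6/4 = 3/2; row 2: 6/5 = 6/5; row 3: 21/3 = 7. Minimum is 6/5 at row 2 (u2 leaves); pivot element 5.
Pivot on row 2; the Z-row RHS becomes 0 − (-8)·(6/5) = 48/5.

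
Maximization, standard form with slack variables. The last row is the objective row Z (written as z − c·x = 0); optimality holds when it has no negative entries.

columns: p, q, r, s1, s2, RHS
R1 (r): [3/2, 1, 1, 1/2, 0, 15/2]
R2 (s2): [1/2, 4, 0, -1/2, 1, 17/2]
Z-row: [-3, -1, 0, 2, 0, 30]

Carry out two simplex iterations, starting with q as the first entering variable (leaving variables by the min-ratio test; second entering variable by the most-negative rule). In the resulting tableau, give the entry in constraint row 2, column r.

Ratio test on column q — row 1: (15/2)/1 = 15/2; row 2: (17/2)/4 = 17/8. Minimum is 17/8 at row 2 (s2 leaves); pivot element 4.
Divide row 2 by 4; eliminate column q from the other rows.
Second iteration: most negative Z-row entry is -23/8 in column p, so p enters.
Ratio test on column p — row 1: (43/8)/(11/8) = 43/11; row 2: (17/8)/(1/8) = 17. Minimum is 43/11 at row 1 (r leaves); pivot element 11/8.
Divide row 1 by 11/8; eliminate column p from the other rows.
After both pivots, the entry at constraint row 2, column r is -1/11.

-1/11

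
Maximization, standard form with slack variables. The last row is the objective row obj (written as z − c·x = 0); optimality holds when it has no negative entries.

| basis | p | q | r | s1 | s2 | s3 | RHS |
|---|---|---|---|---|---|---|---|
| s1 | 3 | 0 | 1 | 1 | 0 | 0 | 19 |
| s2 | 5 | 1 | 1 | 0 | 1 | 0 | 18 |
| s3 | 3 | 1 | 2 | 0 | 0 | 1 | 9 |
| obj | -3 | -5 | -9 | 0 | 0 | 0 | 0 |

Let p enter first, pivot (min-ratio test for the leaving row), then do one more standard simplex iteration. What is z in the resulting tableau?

81/2

Ratio test on column p — row 1: 19/3 = 19/3; row 2: 18/5 = 18/5; row 3: 9/3 = 3. Minimum is 3 at row 3 (s3 leaves); pivot element 3.
Pivot on row 3; the obj-row RHS becomes 0 − (-3)·3 = 9.
Next entering variable (most negative obj-row entry -7): r.
Ratio test on column r — row 1: entry -1 ≤ 0; row 2: entry -7/3 ≤ 0; row 3: 3/(2/3) = 9/2. Minimum is 9/2 at row 3 (p leaves); pivot element 2/3.
After the second pivot the obj-row RHS is 9 − (-7)·(9/2) = 81/2.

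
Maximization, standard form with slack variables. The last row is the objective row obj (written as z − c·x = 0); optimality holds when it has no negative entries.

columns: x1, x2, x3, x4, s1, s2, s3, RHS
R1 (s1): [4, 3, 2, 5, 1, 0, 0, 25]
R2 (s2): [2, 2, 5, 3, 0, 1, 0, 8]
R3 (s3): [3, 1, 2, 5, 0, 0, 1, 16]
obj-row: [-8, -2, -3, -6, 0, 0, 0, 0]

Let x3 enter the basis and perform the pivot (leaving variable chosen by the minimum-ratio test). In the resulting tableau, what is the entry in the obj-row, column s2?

3/5

Ratio test on column x3 — row 1: 25/2 = 25/2; row 2: 8/5 = 8/5; row 3: 16/2 = 8. Minimum is 8/5 at row 2 (s2 leaves); pivot element 5.
Divide row 2 by 5; eliminate column x3 from the other rows.
obj-row update in column s2: 0 − (-3)·(1/5) = 3/5.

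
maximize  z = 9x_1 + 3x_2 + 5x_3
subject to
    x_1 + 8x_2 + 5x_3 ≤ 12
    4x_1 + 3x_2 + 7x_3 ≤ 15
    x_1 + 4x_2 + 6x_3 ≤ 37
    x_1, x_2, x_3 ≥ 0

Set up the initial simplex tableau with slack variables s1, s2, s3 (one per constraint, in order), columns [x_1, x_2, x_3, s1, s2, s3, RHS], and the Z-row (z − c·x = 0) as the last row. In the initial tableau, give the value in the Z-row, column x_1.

The Z-row carries the negated objective coefficients: the x_1 entry is -9.

-9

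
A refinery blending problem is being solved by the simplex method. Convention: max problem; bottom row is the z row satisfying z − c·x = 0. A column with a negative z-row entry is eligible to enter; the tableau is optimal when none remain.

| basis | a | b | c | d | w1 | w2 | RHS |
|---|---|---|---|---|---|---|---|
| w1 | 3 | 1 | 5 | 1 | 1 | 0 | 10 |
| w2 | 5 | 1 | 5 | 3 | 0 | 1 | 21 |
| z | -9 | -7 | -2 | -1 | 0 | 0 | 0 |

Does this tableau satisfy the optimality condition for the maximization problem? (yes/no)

The z-row has a negative entry -9 in column a, so it is not optimal.

no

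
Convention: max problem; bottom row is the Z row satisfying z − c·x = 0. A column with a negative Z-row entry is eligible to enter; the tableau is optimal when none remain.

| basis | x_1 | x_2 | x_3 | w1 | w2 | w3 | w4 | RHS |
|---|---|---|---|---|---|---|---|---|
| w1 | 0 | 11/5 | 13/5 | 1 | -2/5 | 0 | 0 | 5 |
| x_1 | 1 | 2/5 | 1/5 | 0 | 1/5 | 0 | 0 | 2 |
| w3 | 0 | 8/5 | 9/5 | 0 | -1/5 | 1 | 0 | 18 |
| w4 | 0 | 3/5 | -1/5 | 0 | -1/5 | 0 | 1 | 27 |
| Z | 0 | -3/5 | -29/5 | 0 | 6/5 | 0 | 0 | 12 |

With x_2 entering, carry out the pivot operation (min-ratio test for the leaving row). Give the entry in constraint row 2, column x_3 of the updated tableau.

Ratio test on column x_2 — row 1: 5/(11/5) = 25/11; row 2: 2/(2/5) = 5; row 3: 18/(8/5) = 45/4; row 4: 27/(3/5) = 45. Minimum is 25/11 at row 1 (w1 leaves); pivot element 11/5.
Divide row 1 by 11/5; eliminate column x_2 from the other rows.
Row 2 update in column x_3: 1/5 − (2/5)·(13/11) = -3/11.

-3/11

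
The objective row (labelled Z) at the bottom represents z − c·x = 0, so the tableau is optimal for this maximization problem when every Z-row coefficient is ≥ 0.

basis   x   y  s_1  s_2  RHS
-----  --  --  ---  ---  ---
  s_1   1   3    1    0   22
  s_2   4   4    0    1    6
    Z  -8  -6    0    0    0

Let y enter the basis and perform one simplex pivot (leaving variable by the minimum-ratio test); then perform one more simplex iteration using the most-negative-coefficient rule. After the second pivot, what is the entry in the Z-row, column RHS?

12

Ratio test on column y — row 1: 22/3 = 22/3; row 2: 6/4 = 3/2. Minimum is 3/2 at row 2 (s_2 leaves); pivot element 4.
Divide row 2 by 4; eliminate column y from the other rows.
Second iteration: most negative Z-row entry is -2 in column x, so x enters.
Ratio test on column x — row 1: entry -2 ≤ 0; row 2: (3/2)/1 = 3/2. Minimum is 3/2 at row 2 (y leaves); pivot element 1.
Divide row 2 by 1; eliminate column x from the other rows.
After both pivots, the entry at the Z-row, column RHS is 12.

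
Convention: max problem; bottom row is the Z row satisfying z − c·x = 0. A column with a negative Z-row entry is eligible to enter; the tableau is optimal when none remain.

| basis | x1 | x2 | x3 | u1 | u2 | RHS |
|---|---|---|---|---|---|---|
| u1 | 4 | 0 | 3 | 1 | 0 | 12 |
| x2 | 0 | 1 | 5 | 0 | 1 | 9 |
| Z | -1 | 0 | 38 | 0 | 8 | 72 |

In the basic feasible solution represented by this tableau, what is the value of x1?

0

x1 is not in the basis, so in the current basic feasible solution x1 = 0.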